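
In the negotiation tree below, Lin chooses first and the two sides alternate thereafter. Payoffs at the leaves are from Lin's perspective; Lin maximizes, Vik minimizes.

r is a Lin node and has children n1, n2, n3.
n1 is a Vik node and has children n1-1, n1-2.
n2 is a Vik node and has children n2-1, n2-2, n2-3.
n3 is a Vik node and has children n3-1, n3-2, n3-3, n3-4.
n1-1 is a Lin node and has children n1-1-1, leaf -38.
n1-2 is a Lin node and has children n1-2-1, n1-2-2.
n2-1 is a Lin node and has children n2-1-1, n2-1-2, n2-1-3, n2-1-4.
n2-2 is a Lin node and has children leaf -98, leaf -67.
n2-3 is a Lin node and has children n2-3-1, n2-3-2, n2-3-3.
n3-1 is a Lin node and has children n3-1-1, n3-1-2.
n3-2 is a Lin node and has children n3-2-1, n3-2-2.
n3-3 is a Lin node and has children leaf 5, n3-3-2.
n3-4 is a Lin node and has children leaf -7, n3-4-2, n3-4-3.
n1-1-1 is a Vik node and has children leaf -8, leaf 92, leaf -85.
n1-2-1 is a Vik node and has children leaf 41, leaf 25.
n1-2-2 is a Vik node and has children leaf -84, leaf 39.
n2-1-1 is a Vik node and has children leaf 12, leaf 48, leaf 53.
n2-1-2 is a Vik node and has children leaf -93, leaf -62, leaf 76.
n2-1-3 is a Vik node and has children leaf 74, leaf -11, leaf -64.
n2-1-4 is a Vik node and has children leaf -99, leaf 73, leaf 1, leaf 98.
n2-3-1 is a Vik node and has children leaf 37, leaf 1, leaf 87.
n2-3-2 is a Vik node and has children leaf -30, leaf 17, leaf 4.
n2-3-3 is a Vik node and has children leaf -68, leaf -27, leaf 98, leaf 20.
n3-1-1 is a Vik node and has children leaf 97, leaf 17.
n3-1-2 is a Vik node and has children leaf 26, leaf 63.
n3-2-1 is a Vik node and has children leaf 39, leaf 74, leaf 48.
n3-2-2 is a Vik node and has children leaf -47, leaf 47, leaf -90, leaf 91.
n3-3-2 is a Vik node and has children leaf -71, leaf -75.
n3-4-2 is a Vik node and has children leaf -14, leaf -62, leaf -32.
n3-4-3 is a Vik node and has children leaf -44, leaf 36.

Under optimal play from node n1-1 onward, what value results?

n1-1-1 (Vik): min(-8, 92, -85) = -85
n1-1 (Lin): max(-85, -38) = -38

-38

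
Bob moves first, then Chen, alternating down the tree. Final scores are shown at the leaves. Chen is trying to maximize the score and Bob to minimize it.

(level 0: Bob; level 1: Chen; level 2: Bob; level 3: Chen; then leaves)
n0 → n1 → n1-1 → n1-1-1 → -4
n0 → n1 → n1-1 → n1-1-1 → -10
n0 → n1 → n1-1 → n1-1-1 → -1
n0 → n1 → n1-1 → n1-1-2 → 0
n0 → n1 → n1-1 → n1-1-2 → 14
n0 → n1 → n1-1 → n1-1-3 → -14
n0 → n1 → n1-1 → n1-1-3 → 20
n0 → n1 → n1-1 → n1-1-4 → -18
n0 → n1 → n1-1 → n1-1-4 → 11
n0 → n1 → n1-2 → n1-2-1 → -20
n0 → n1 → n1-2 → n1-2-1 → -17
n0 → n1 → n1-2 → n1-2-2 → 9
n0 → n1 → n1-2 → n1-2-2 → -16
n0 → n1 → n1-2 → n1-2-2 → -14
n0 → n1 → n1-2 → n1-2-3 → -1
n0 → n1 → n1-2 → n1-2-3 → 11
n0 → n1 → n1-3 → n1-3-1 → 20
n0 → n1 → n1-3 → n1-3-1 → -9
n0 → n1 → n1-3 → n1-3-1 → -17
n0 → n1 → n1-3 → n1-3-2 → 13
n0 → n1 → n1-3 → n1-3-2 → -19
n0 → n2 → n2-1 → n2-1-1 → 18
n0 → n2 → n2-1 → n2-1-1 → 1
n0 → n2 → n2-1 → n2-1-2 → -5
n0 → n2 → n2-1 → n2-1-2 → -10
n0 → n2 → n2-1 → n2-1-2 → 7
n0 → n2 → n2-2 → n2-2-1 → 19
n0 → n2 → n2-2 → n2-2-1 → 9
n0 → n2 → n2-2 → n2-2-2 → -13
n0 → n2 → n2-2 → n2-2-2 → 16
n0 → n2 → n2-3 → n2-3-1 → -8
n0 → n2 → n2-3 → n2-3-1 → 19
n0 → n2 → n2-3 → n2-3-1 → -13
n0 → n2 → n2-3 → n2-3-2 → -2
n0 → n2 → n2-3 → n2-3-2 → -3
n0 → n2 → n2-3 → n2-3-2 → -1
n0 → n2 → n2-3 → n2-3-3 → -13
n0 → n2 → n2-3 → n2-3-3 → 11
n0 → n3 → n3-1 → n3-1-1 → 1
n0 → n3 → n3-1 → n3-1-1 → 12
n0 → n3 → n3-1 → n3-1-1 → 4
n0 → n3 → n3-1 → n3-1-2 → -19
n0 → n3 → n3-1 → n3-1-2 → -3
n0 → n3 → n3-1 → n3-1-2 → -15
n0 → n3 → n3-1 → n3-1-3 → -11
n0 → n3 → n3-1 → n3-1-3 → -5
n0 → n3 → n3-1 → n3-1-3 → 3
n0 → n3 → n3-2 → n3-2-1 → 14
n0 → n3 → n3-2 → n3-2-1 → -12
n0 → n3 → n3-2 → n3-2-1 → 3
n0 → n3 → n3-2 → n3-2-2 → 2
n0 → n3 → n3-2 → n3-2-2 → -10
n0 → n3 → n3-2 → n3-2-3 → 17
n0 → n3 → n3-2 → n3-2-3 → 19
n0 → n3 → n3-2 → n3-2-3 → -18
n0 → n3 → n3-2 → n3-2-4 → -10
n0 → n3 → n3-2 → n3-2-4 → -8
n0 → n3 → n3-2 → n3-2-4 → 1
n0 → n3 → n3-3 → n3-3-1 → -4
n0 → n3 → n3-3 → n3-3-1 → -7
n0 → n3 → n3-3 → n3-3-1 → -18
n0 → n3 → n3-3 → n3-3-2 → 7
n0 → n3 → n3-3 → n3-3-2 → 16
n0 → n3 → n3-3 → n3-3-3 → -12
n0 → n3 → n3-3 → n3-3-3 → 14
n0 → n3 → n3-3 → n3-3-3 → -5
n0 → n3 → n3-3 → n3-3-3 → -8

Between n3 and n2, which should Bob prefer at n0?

n3-1-1 (Chen): max(1, 12, 4) = 12
n3-1-2 (Chen): max(-19, -3, -15) = -3
n3-1-3 (Chen): max(-11, -5, 3) = 3
n3-1 (Bob): min(12, -3, 3) = -3
n3-2-1 (Chen): max(14, -12, 3) = 14
n3-2-2 (Chen): max(2, -10) = 2
n3-2-3 (Chen): max(17, 19, -18) = 19
n3-2-4 (Chen): max(-10, -8, 1) = 1
n3-2 (Bob): min(14, 2, 19, 1) = 1
n3-3-1 (Chen): max(-4, -7, -18) = -4
n3-3-2 (Chen): max(7, 16) = 16
n3-3-3 (Chen): max(-12, 14, -5, -8) = 14
n3-3 (Bob): min(-4, 16, 14) = -4
n3 (Chen): max(-3, 1, -4) = 1
n2-1-1 (Chen): max(18, 1) = 18
n2-1-2 (Chen): max(-5, -10, 7) = 7
n2-1 (Bob): min(18, 7) = 7
n2-2-1 (Chen): max(19, 9) = 19
n2-2-2 (Chen): max(-13, 16) = 16
n2-2 (Bob): min(19, 16) = 16
n2-3-1 (Chen): max(-8, 19, -13) = 19
n2-3-2 (Chen): max(-2, -3, -1) = -1
n2-3-3 (Chen): max(-13, 11) = 11
n2-3 (Bob): min(19, -1, 11) = -1
n2 (Chen): max(7, 16, -1) = 16
Bob prefers the lower value; n3=1, n2=16. n3 is better since 1 < 16.

n3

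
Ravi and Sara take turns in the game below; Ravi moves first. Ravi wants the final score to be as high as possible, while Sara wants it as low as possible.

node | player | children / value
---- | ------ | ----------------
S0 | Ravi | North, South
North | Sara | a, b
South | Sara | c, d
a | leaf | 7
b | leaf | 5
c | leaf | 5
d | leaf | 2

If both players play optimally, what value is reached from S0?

North (Sara): min(7, 5) = 5
South (Sara): min(5, 2) = 2
S0 (Ravi): max(5, 2) = 5

5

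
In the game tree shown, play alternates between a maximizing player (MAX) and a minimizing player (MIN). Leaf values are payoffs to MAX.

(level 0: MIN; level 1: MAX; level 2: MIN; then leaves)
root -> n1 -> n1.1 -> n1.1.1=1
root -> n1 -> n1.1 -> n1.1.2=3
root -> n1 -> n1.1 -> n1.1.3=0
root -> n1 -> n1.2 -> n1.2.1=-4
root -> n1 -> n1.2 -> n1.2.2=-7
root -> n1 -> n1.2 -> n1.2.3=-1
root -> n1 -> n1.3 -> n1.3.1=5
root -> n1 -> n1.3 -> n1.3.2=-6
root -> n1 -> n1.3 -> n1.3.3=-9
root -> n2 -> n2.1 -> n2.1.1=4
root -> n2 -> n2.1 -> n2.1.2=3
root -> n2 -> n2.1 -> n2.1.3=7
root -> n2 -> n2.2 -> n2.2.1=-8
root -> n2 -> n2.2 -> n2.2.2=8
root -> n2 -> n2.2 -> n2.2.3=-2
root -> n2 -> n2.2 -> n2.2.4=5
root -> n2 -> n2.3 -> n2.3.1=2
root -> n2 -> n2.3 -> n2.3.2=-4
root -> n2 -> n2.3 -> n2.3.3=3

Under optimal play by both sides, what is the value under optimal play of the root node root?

0

n1.1 (MIN): min(1, 3, 0) = 0
n1.2 (MIN): min(-4, -7, -1) = -7
n1.3 (MIN): min(5, -6, -9) = -9
n1 (MAX): max(0, -7, -9) = 0
n2.1 (MIN): min(4, 3, 7) = 3
n2.2 (MIN): min(-8, 8, -2, 5) = -8
n2.3 (MIN): min(2, -4, 3) = -4
n2 (MAX): max(3, -8, -4) = 3
root (MIN): min(0, 3) = 0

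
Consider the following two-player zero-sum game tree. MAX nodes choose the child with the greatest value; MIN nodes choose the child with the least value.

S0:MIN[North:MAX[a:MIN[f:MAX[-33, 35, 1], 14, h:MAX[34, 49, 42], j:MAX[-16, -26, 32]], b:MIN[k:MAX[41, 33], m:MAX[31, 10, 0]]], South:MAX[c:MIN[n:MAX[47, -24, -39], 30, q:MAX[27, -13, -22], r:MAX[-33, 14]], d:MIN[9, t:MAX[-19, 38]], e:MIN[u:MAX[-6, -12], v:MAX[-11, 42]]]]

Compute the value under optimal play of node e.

-6

u (MAX): max(-6, -12) = -6
v (MAX): max(-11, 42) = 42
e (MIN): min(-6, 42) = -6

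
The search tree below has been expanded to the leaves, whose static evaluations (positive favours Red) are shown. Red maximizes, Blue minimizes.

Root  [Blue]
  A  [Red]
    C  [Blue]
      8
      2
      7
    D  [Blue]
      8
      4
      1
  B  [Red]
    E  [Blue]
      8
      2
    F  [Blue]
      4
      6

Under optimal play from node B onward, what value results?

4

E (Blue): min(8, 2) = 2
F (Blue): min(4, 6) = 4
B (Red): max(2, 4) = 4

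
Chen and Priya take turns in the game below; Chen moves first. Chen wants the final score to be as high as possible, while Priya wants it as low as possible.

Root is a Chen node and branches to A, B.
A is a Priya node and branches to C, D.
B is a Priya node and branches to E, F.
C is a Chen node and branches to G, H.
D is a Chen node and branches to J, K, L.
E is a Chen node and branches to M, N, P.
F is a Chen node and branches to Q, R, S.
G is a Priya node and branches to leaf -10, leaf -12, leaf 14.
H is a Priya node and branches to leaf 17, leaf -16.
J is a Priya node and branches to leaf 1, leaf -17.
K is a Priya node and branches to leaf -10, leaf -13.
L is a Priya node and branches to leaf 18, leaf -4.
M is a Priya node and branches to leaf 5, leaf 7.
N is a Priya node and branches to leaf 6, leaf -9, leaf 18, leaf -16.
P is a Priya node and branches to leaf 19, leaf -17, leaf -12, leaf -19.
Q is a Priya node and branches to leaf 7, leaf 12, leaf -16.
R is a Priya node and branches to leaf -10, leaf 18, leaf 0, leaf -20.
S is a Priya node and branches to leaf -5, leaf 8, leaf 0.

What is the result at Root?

-5

G (Priya): min(-10, -12, 14) = -12
H (Priya): min(17, -16) = -16
C (Chen): max(-12, -16) = -12
J (Priya): min(1, -17) = -17
K (Priya): min(-10, -13) = -13
L (Priya): min(18, -4) = -4
D (Chen): max(-17, -13, -4) = -4
A (Priya): min(-12, -4) = -12
M (Priya): min(5, 7) = 5
N (Priya): min(6, -9, 18, -16) = -16
P (Priya): min(19, -17, -12, -19) = -19
E (Chen): max(5, -16, -19) = 5
Q (Priya): min(7, 12, -16) = -16
R (Priya): min(-10, 18, 0, -20) = -20
S (Priya): min(-5, 8, 0) = -5
F (Chen): max(-16, -20, -5) = -5
B (Priya): min(5, -5) = -5
Root (Chen): max(-12, -5) = -5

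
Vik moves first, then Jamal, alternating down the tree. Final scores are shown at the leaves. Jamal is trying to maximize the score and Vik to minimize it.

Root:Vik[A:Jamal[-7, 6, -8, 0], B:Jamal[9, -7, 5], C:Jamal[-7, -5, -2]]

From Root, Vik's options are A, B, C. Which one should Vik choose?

C

A (Jamal): max(-7, 6, -8, 0) = 6
B (Jamal): max(9, -7, 5) = 9
C (Jamal): max(-7, -5, -2) = -2
Root (Vik): min(6, 9, -2) = -2
Vik at Root wants the lowest of {A=6, B=9, C=-2}, so chooses C.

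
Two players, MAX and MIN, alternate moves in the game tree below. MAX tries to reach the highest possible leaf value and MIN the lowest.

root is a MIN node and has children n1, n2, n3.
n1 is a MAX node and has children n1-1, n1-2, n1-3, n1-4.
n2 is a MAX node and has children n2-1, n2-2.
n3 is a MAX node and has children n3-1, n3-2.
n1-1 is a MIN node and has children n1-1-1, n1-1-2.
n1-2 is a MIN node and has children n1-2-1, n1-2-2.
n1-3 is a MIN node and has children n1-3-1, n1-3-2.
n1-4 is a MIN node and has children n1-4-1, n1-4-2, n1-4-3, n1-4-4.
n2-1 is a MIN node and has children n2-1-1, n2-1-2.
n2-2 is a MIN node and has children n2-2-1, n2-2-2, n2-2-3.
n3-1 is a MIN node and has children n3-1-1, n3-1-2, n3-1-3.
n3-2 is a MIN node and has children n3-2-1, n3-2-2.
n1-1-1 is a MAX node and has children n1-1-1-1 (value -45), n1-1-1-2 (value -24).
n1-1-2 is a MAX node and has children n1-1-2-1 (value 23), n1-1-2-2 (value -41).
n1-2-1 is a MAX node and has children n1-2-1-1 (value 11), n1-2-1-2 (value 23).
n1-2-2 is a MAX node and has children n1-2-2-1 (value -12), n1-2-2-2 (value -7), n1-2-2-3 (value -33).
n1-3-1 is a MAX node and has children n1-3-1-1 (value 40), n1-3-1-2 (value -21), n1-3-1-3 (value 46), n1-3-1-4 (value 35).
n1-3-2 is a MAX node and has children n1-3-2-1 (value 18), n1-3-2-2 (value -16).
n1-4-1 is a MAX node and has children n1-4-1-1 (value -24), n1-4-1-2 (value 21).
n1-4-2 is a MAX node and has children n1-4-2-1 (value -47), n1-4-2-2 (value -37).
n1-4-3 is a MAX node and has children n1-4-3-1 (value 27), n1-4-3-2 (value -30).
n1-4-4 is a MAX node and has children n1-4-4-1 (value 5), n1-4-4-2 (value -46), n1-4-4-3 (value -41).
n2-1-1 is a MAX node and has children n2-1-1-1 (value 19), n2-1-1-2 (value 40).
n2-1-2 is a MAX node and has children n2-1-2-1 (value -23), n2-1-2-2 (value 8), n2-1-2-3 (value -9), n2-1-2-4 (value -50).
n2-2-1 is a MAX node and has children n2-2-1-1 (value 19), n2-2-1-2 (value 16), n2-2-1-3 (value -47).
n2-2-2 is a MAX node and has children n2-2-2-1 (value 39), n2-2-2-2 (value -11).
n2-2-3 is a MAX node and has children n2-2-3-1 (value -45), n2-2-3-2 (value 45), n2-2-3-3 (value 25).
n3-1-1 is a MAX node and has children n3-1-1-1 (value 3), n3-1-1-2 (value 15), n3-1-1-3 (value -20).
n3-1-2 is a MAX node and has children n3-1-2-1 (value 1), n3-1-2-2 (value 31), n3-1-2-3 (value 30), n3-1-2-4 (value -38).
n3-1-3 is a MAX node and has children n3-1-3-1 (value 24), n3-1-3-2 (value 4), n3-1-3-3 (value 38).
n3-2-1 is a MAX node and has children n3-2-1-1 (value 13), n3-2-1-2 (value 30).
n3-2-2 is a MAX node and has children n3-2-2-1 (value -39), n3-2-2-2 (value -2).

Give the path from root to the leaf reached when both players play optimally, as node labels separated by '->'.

root -> n3 -> n3-1 -> n3-1-1 -> n3-1-1-2

n1-1-1 (MAX): max(-45, -24) = -24
n1-1-2 (MAX): max(23, -41) = 23
n1-1 (MIN): min(-24, 23) = -24
n1-2-1 (MAX): max(11, 23) = 23
n1-2-2 (MAX): max(-12, -7, -33) = -7
n1-2 (MIN): min(23, -7) = -7
n1-3-1 (MAX): max(40, -21, 46, 35) = 46
n1-3-2 (MAX): max(18, -16) = 18
n1-3 (MIN): min(46, 18) = 18
n1-4-1 (MAX): max(-24, 21) = 21
n1-4-2 (MAX): max(-47, -37) = -37
n1-4-3 (MAX): max(27, -30) = 27
n1-4-4 (MAX): max(5, -46, -41) = 5
n1-4 (MIN): min(21, -37, 27, 5) = -37
n1 (MAX): max(-24, -7, 18, -37) = 18
n2-1-1 (MAX): max(19, 40) = 40
n2-1-2 (MAX): max(-23, 8, -9, -50) = 8
n2-1 (MIN): min(40, 8) = 8
n2-2-1 (MAX): max(19, 16, -47) = 19
n2-2-2 (MAX): max(39, -11) = 39
n2-2-3 (MAX): max(-45, 45, 25) = 45
n2-2 (MIN): min(19, 39, 45) = 19
n2 (MAX): max(8, 19) = 19
n3-1-1 (MAX): max(3, 15, -20) = 15
n3-1-2 (MAX): max(1, 31, 30, -38) = 31
n3-1-3 (MAX): max(24, 4, 38) = 38
n3-1 (MIN): min(15, 31, 38) = 15
n3-2-1 (MAX): max(13, 30) = 30
n3-2-2 (MAX): max(-39, -2) = -2
n3-2 (MIN): min(30, -2) = -2
n3 (MAX): max(15, -2) = 15
root (MIN): min(18, 19, 15) = 15
At root, MIN picks n3 (lowest: 15).
At n3, MAX picks n3-1 (highest: 15).
At n3-1, MIN picks n3-1-1 (lowest: 15).
At n3-1-1, MAX picks n3-1-1-2 (highest: 15).
Terminal value 15.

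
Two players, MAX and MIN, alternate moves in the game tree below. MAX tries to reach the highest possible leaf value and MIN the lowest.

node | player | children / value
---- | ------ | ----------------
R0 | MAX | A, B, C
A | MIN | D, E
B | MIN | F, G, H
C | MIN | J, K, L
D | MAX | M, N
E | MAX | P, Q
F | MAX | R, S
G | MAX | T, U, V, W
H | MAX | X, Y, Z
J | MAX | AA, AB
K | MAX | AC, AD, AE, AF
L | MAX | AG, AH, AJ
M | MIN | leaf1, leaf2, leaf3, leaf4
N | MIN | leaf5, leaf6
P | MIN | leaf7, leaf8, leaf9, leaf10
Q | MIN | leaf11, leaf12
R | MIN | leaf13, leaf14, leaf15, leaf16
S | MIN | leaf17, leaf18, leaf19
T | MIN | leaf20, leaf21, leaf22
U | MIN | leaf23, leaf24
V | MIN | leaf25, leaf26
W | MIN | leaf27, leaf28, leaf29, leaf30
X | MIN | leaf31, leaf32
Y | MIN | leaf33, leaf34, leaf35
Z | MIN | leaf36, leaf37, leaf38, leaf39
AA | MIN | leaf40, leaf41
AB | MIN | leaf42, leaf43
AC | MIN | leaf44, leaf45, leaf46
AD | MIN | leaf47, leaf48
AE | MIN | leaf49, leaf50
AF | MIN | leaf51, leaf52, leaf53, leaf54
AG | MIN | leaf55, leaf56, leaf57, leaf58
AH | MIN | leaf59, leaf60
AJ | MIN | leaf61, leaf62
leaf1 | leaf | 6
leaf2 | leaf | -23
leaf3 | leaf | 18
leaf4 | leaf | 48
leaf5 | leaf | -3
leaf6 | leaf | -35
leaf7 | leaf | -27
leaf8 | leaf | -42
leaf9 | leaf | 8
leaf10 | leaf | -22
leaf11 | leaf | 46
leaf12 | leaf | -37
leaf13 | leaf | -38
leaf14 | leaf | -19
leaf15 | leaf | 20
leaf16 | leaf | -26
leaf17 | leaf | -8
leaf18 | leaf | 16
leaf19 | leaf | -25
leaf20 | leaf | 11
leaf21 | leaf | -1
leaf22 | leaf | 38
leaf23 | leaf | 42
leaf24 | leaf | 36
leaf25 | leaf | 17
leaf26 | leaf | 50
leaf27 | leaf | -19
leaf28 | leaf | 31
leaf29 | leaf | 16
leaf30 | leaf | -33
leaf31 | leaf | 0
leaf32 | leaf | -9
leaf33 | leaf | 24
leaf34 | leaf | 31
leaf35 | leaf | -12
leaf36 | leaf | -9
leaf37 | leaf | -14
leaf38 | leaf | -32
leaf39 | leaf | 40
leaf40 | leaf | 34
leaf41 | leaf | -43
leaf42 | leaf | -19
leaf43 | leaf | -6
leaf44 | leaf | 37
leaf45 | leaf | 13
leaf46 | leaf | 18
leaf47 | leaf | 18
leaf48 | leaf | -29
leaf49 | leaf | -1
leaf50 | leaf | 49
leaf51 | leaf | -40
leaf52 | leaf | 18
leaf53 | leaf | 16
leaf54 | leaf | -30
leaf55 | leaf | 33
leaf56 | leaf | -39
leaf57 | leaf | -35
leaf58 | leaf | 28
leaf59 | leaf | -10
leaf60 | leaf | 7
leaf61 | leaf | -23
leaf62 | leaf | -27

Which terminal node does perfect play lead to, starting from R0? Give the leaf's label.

leaf42

M (MIN): min(6, -23, 18, 48) = -23
N (MIN): min(-3, -35) = -35
D (MAX): max(-23, -35) = -23
P (MIN): min(-27, -42, 8, -22) = -42
Q (MIN): min(46, -37) = -37
E (MAX): max(-42, -37) = -37
A (MIN): min(-23, -37) = -37
R (MIN): min(-38, -19, 20, -26) = -38
S (MIN): min(-8, 16, -25) = -25
F (MAX): max(-38, -25) = -25
T (MIN): min(11, -1, 38) = -1
U (MIN): min(42, 36) = 36
V (MIN): min(17, 50) = 17
W (MIN): min(-19, 31, 16, -33) = -33
G (MAX): max(-1, 36, 17, -33) = 36
X (MIN): min(0, -9) = -9
Y (MIN): min(24, 31, -12) = -12
Z (MIN): min(-9, -14, -32, 40) = -32
H (MAX): max(-9, -12, -32) = -9
B (MIN): min(-25, 36, -9) = -25
AA (MIN): min(34, -43) = -43
AB (MIN): min(-19, -6) = -19
J (MAX): max(-43, -19) = -19
AC (MIN): min(37, 13, 18) = 13
AD (MIN): min(18, -29) = -29
AE (MIN): min(-1, 49) = -1
AF (MIN): min(-40, 18, 16, -30) = -40
K (MAX): max(13, -29, -1, -40) = 13
AG (MIN): min(33, -39, -35, 28) = -39
AH (MIN): min(-10, 7) = -10
AJ (MIN): min(-23, -27) = -27
L (MAX): max(-39, -10, -27) = -10
C (MIN): min(-19, 13, -10) = -19
R0 (MAX): max(-37, -25, -19) = -19
At R0, MAX picks C (highest: -19).
At C, MIN picks J (lowest: -19).
At J, MAX picks AB (highest: -19).
At AB, MIN picks leaf42 (lowest: -19).
Terminal value -19.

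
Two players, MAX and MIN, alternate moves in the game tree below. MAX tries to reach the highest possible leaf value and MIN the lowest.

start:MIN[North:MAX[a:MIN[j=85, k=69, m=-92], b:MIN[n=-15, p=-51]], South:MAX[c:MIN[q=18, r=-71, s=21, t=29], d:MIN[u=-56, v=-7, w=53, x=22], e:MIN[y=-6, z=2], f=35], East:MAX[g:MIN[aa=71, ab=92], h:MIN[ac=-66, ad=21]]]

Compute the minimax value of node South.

35

c (MIN): min(18, -71, 21, 29) = -71
d (MIN): min(-56, -7, 53, 22) = -56
e (MIN): min(-6, 2) = -6
South (MAX): max(-71, -56, -6, 35) = 35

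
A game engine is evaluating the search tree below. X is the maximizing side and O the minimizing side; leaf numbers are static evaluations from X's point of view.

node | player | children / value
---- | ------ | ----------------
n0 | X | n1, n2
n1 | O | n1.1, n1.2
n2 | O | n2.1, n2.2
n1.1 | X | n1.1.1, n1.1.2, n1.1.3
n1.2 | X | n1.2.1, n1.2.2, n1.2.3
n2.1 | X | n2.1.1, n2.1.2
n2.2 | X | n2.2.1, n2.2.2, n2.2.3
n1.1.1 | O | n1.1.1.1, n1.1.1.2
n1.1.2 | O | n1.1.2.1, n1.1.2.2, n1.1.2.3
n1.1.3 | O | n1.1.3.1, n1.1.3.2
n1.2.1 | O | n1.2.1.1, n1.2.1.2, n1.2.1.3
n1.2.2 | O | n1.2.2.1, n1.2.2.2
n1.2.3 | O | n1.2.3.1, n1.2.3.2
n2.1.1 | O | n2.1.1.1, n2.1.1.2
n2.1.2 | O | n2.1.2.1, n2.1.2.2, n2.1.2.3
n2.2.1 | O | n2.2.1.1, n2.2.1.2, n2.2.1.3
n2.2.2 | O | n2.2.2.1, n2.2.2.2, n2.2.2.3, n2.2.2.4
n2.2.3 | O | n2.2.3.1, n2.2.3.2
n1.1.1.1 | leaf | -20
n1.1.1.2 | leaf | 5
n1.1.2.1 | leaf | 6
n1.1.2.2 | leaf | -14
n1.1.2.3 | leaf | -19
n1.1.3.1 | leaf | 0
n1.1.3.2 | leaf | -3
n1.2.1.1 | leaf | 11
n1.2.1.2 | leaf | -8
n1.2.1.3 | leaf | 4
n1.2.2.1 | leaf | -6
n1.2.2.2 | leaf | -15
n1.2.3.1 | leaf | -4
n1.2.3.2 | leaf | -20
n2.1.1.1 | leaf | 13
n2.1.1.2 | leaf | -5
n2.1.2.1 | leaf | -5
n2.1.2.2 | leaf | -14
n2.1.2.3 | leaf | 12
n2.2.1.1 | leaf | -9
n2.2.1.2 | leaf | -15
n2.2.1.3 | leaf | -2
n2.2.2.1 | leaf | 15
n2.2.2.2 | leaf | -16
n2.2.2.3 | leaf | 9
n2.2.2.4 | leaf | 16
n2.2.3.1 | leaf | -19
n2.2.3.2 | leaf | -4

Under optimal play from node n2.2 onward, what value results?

-15

n2.2.1 (O): min(-9, -15, -2) = -15
n2.2.2 (O): min(15, -16, 9, 16) = -16
n2.2.3 (O): min(-19, -4) = -19
n2.2 (X): max(-15, -16, -19) = -15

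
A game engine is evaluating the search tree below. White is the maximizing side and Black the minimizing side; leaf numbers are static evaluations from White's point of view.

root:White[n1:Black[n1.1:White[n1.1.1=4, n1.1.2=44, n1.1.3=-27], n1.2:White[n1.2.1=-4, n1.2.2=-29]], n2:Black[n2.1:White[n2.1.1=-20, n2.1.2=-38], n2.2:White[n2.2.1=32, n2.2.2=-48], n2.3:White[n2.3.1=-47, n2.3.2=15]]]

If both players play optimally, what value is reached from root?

n1.1 (White): max(4, 44, -27) = 44
n1.2 (White): max(-4, -29) = -4
n1 (Black): min(44, -4) = -4
n2.1 (White): max(-20, -38) = -20
n2.2 (White): max(32, -48) = 32
n2.3 (White): max(-47, 15) = 15
n2 (Black): min(-20, 32, 15) = -20
root (White): max(-4, -20) = -4

-4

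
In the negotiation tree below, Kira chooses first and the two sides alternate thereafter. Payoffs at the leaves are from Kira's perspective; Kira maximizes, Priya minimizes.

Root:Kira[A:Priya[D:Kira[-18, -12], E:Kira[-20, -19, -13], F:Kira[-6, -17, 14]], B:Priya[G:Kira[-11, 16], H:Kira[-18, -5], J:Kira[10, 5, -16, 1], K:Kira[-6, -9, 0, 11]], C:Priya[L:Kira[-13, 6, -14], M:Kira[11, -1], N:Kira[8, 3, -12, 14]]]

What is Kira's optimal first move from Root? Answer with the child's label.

C

D (Kira): max(-18, -12) = -12
E (Kira): max(-20, -19, -13) = -13
F (Kira): max(-6, -17, 14) = 14
A (Priya): min(-12, -13, 14) = -13
G (Kira): max(-11, 16) = 16
H (Kira): max(-18, -5) = -5
J (Kira): max(10, 5, -16, 1) = 10
K (Kira): max(-6, -9, 0, 11) = 11
B (Priya): min(16, -5, 10, 11) = -5
L (Kira): max(-13, 6, -14) = 6
M (Kira): max(11, -1) = 11
N (Kira): max(8, 3, -12, 14) = 14
C (Priya): min(6, 11, 14) = 6
Root (Kira): max(-13, -5, 6) = 6
Kira at Root wants the highest of {A=-13, B=-5, C=6}, so chooses C.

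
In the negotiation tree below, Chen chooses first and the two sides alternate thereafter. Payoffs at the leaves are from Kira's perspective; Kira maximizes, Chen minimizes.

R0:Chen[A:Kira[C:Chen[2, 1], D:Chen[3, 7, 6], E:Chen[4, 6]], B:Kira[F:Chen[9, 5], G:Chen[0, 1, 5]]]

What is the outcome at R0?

4

C (Chen): min(2, 1) = 1
D (Chen): min(3, 7, 6) = 3
E (Chen): min(4, 6) = 4
A (Kira): max(1, 3, 4) = 4
F (Chen): min(9, 5) = 5
G (Chen): min(0, 1, 5) = 0
B (Kira): max(5, 0) = 5
R0 (Chen): min(4, 5) = 4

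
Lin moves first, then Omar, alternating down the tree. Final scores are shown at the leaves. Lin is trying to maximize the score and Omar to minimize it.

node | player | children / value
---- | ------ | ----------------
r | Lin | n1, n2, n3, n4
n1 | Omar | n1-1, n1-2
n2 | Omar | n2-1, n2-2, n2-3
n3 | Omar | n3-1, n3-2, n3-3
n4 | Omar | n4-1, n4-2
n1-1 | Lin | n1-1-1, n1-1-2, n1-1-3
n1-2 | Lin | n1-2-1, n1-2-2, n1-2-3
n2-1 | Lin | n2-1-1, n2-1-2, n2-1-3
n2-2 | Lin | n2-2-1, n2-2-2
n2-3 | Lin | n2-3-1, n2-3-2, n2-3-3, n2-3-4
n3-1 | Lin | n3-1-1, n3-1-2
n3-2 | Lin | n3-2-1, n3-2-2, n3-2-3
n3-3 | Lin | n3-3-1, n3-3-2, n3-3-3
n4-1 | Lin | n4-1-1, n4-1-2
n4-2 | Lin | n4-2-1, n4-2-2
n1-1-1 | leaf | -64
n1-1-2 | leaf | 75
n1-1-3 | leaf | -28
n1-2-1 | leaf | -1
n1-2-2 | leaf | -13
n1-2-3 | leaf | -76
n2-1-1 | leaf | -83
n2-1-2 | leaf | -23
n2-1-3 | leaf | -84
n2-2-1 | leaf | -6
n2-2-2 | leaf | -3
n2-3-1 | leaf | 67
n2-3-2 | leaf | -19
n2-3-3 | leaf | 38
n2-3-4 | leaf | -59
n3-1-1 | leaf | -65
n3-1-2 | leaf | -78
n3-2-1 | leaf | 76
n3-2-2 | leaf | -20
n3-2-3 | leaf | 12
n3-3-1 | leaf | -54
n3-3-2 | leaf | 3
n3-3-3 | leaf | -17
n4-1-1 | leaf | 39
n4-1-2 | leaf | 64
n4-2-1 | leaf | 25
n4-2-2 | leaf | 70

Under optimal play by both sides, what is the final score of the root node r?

n1-1 (Lin): max(-64, 75, -28) = 75
n1-2 (Lin): max(-1, -13, -76) = -1
n1 (Omar): min(75, -1) = -1
n2-1 (Lin): max(-83, -23, -84) = -23
n2-2 (Lin): max(-6, -3) = -3
n2-3 (Lin): max(67, -19, 38, -59) = 67
n2 (Omar): min(-23, -3, 67) = -23
n3-1 (Lin): max(-65, -78) = -65
n3-2 (Lin): max(76, -20, 12) = 76
n3-3 (Lin): max(-54, 3, -17) = 3
n3 (Omar): min(-65, 76, 3) = -65
n4-1 (Lin): max(39, 64) = 64
n4-2 (Lin): max(25, 70) = 70
n4 (Omar): min(64, 70) = 64
r (Lin): max(-1, -23, -65, 64) = 64

64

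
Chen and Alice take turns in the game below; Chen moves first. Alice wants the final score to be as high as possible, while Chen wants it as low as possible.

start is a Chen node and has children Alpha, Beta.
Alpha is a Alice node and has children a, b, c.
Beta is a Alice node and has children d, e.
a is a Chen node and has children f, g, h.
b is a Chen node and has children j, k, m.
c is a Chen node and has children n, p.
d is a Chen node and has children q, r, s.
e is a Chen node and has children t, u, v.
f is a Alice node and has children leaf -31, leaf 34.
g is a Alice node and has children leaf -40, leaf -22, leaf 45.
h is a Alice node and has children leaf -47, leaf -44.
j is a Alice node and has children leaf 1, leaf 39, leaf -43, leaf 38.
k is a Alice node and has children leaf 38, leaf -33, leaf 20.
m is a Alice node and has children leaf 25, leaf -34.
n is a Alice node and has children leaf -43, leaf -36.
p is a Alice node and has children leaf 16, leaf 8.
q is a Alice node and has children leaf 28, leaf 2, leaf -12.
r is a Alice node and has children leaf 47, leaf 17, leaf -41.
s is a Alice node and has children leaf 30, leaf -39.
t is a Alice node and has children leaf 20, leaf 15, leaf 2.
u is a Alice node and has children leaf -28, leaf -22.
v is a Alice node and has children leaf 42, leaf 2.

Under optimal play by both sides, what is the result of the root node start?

f (Alice): max(-31, 34) = 34
g (Alice): max(-40, -22, 45) = 45
h (Alice): max(-47, -44) = -44
a (Chen): min(34, 45, -44) = -44
j (Alice): max(1, 39, -43, 38) = 39
k (Alice): max(38, -33, 20) = 38
m (Alice): max(25, -34) = 25
b (Chen): min(39, 38, 25) = 25
n (Alice): max(-43, -36) = -36
p (Alice): max(16, 8) = 16
c (Chen): min(-36, 16) = -36
Alpha (Alice): max(-44, 25, -36) = 25
q (Alice): max(28, 2, -12) = 28
r (Alice): max(47, 17, -41) = 47
s (Alice): max(30, -39) = 30
d (Chen): min(28, 47, 30) = 28
t (Alice): max(20, 15, 2) = 20
u (Alice): max(-28, -22) = -22
v (Alice): max(42, 2) = 42
e (Chen): min(20, -22, 42) = -22
Beta (Alice): max(28, -22) = 28
start (Chen): min(25, 28) = 25

25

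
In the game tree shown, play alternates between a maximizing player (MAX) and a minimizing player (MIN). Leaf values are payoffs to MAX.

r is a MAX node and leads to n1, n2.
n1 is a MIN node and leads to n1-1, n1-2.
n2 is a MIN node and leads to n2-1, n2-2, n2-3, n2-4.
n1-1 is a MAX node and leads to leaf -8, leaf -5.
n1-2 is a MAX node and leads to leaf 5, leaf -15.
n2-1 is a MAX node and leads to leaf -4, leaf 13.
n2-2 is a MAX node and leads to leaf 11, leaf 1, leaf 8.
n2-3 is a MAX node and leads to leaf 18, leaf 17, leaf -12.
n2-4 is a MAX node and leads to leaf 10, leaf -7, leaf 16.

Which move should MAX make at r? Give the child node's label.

n1-1 (MAX): max(-8, -5) = -5
n1-2 (MAX): max(5, -15) = 5
n1 (MIN): min(-5, 5) = -5
n2-1 (MAX): max(-4, 13) = 13
n2-2 (MAX): max(11, 1, 8) = 11
n2-3 (MAX): max(18, 17, -12) = 18
n2-4 (MAX): max(10, -7, 16) = 16
n2 (MIN): min(13, 11, 18, 16) = 11
r (MAX): max(-5, 11) = 11
MAX at r wants the highest of {n1=-5, n2=11}, so chooses n2.

n2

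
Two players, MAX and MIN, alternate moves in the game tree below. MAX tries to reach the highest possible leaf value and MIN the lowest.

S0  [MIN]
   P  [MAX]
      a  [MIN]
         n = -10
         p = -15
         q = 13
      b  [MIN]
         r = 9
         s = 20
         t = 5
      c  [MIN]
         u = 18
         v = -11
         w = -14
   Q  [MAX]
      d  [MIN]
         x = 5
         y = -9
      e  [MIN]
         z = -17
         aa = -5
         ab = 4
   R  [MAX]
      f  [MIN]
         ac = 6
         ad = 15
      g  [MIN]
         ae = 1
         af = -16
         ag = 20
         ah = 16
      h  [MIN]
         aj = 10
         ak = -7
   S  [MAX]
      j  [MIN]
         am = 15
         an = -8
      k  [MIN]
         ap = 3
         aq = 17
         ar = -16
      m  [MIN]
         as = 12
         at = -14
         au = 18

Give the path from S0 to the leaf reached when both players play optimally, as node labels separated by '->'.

a (MIN): min(-10, -15, 13) = -15
b (MIN): min(9, 20, 5) = 5
c (MIN): min(18, -11, -14) = -14
P (MAX): max(-15, 5, -14) = 5
d (MIN): min(5, -9) = -9
e (MIN): min(-17, -5, 4) = -17
Q (MAX): max(-9, -17) = -9
f (MIN): min(6, 15) = 6
g (MIN): min(1, -16, 20, 16) = -16
h (MIN): min(10, -7) = -7
R (MAX): max(6, -16, -7) = 6
j (MIN): min(15, -8) = -8
k (MIN): min(3, 17, -16) = -16
m (MIN): min(12, -14, 18) = -14
S (MAX): max(-8, -16, -14) = -8
S0 (MIN): min(5, -9, 6, -8) = -9
At S0, MIN picks Q (lowest: -9).
At Q, MAX picks d (highest: -9).
At d, MIN picks y (lowest: -9).
Terminal value -9.

S0 -> Q -> d -> y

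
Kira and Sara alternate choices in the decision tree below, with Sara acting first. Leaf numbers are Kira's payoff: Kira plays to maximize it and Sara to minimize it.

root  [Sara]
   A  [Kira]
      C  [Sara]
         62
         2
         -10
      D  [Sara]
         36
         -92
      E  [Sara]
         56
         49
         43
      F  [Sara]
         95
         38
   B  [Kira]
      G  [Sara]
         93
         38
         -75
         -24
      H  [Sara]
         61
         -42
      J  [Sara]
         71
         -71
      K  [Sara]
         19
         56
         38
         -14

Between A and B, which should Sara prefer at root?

C (Sara): min(62, 2, -10) = -10
D (Sara): min(36, -92) = -92
E (Sara): min(56, 49, 43) = 43
F (Sara): min(95, 38) = 38
A (Kira): max(-10, -92, 43, 38) = 43
G (Sara): min(93, 38, -75, -24) = -75
H (Sara): min(61, -42) = -42
J (Sara): min(71, -71) = -71
K (Sara): min(19, 56, 38, -14) = -14
B (Kira): max(-75, -42, -71, -14) = -14
Sara prefers the lower value; A=43, B=-14. B is better since -14 < 43.

B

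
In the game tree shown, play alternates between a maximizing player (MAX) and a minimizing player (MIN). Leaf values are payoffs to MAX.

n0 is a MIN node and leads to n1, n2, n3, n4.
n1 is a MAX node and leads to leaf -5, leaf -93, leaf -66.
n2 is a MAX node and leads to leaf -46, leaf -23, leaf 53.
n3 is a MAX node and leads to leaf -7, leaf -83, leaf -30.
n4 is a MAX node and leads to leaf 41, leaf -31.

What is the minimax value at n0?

n1 (MAX): max(-5, -93, -66) = -5
n2 (MAX): max(-46, -23, 53) = 53
n3 (MAX): max(-7, -83, -30) = -7
n4 (MAX): max(41, -31) = 41
n0 (MIN): min(-5, 53, -7, 41) = -7

-7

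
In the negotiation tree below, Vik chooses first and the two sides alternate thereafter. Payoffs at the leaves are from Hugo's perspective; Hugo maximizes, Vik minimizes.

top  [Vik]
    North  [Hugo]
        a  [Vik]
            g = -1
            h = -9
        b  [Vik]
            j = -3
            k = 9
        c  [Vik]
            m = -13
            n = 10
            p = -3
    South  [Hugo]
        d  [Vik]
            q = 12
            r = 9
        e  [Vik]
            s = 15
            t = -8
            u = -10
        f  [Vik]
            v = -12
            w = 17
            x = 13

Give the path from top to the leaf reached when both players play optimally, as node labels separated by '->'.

top -> North -> b -> j

a (Vik): min(-1, -9) = -9
b (Vik): min(-3, 9) = -3
c (Vik): min(-13, 10, -3) = -13
North (Hugo): max(-9, -3, -13) = -3
d (Vik): min(12, 9) = 9
e (Vik): min(15, -8, -10) = -10
f (Vik): min(-12, 17, 13) = -12
South (Hugo): max(9, -10, -12) = 9
top (Vik): min(-3, 9) = -3
At top, Vik picks North (lowest: -3).
At North, Hugo picks b (highest: -3).
At b, Vik picks j (lowest: -3).
Terminal value -3.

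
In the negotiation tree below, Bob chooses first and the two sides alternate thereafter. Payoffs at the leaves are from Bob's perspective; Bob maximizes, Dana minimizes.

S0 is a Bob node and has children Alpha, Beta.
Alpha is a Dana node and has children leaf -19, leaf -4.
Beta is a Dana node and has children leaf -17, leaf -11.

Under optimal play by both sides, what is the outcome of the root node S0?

-17

Alpha (Dana): min(-19, -4) = -19
Beta (Dana): min(-17, -11) = -17
S0 (Bob): max(-19, -17) = -17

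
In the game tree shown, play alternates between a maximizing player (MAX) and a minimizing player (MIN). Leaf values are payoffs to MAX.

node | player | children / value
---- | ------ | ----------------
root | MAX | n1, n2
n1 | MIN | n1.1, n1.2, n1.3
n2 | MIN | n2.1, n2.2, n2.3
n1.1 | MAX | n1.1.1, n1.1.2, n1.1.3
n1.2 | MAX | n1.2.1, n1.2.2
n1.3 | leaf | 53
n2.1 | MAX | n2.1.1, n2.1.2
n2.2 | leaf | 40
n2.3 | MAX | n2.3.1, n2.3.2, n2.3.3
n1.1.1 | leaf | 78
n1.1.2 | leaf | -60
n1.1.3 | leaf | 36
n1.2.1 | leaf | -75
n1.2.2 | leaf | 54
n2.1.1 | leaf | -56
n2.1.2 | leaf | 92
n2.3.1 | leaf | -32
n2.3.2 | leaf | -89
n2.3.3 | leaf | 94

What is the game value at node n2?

n2.1 (MAX): max(-56, 92) = 92
n2.3 (MAX): max(-32, -89, 94) = 94
n2 (MIN): min(92, 40, 94) = 40

40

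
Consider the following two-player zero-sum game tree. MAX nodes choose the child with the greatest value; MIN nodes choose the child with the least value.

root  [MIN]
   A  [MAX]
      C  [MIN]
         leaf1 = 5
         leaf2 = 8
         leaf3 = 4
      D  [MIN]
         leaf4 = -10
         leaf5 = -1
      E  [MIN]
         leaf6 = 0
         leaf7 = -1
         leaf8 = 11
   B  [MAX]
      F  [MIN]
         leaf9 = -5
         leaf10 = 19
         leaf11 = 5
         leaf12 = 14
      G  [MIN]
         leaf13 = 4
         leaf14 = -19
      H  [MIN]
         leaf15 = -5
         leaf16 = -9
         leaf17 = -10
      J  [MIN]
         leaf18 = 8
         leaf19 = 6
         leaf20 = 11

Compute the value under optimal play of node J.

J (MIN): min(8, 6, 11) = 6

6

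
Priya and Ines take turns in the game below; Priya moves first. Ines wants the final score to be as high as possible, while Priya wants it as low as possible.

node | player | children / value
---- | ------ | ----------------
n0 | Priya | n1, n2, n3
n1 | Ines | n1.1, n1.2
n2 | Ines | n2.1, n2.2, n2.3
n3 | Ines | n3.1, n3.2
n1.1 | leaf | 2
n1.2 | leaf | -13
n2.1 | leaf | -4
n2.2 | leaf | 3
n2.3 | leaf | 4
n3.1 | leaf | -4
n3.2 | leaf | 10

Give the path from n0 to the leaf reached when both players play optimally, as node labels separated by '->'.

n0 -> n1 -> n1.1

n1 (Ines): max(2, -13) = 2
n2 (Ines): max(-4, 3, 4) = 4
n3 (Ines): max(-4, 10) = 10
n0 (Priya): min(2, 4, 10) = 2
At n0, Priya picks n1 (lowest: 2).
At n1, Ines picks n1.1 (highest: 2).
Terminal value 2.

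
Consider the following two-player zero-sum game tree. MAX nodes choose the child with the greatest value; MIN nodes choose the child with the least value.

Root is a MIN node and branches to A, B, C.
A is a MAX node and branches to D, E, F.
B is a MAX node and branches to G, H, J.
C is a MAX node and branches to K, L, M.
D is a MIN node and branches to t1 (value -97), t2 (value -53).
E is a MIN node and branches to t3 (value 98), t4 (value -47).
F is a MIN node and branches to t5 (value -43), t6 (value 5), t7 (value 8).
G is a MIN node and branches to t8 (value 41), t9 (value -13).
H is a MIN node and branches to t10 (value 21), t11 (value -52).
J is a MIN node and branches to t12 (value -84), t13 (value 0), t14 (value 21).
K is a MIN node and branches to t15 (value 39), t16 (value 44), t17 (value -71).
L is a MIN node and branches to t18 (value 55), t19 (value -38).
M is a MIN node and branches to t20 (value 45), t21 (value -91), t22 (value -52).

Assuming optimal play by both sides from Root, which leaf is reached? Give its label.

D (MIN): min(-97, -53) = -97
E (MIN): min(98, -47) = -47
F (MIN): min(-43, 5, 8) = -43
A (MAX): max(-97, -47, -43) = -43
G (MIN): min(41, -13) = -13
H (MIN): min(21, -52) = -52
J (MIN): min(-84, 0, 21) = -84
B (MAX): max(-13, -52, -84) = -13
K (MIN): min(39, 44, -71) = -71
L (MIN): min(55, -38) = -38
M (MIN): min(45, -91, -52) = -91
C (MAX): max(-71, -38, -91) = -38
Root (MIN): min(-43, -13, -38) = -43
At Root, MIN picks A (lowest: -43).
At A, MAX picks F (highest: -43).
At F, MIN picks t5 (lowest: -43).
Terminal value -43.

t5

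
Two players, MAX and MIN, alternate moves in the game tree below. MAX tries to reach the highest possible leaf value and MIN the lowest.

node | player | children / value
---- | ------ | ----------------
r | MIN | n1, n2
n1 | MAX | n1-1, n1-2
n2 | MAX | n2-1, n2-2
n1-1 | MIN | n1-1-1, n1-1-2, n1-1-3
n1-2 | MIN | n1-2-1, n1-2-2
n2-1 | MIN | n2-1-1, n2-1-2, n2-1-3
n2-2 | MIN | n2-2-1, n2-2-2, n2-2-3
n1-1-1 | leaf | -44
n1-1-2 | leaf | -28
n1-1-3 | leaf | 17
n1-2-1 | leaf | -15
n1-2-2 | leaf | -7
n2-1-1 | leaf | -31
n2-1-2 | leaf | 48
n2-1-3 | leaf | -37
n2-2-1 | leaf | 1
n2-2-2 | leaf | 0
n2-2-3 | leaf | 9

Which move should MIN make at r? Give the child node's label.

n1

n1-1 (MIN): min(-44, -28, 17) = -44
n1-2 (MIN): min(-15, -7) = -15
n1 (MAX): max(-44, -15) = -15
n2-1 (MIN): min(-31, 48, -37) = -37
n2-2 (MIN): min(1, 0, 9) = 0
n2 (MAX): max(-37, 0) = 0
r (MIN): min(-15, 0) = -15
MIN at r wants the lowest of {n1=-15, n2=0}, so chooses n1.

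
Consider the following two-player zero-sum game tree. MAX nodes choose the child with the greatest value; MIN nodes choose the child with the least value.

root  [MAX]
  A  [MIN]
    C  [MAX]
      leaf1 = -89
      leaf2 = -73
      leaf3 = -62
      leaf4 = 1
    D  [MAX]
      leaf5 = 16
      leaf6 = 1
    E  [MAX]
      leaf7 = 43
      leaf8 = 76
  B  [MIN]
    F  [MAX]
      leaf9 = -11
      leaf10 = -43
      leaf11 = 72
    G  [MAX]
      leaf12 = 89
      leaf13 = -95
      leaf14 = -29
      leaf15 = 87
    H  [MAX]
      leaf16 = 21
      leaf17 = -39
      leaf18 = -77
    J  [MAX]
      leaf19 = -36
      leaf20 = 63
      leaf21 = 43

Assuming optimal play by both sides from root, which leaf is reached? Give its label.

leaf16

C (MAX): max(-89, -73, -62, 1) = 1
D (MAX): max(16, 1) = 16
E (MAX): max(43, 76) = 76
A (MIN): min(1, 16, 76) = 1
F (MAX): max(-11, -43, 72) = 72
G (MAX): max(89, -95, -29, 87) = 89
H (MAX): max(21, -39, -77) = 21
J (MAX): max(-36, 63, 43) = 63
B (MIN): min(72, 89, 21, 63) = 21
root (MAX): max(1, 21) = 21
At root, MAX picks B (highest: 21).
At B, MIN picks H (lowest: 21).
At H, MAX picks leaf16 (highest: 21).
Terminal value 21.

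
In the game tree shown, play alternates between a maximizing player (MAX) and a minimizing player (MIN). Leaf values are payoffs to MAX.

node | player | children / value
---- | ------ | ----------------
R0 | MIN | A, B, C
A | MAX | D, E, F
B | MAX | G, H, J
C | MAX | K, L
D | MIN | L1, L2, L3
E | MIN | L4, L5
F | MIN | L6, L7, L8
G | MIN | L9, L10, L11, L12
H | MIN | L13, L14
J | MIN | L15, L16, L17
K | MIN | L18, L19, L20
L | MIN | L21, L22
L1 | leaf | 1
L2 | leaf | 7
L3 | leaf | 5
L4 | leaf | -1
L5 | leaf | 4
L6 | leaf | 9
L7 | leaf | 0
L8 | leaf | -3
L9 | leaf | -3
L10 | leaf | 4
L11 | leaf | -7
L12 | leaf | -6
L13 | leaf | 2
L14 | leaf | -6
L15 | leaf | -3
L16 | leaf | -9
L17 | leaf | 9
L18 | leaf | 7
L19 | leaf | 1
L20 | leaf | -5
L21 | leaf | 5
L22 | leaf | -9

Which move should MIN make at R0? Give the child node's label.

B

D (MIN): min(1, 7, 5) = 1
E (MIN): min(-1, 4) = -1
F (MIN): min(9, 0, -3) = -3
A (MAX): max(1, -1, -3) = 1
G (MIN): min(-3, 4, -7, -6) = -7
H (MIN): min(2, -6) = -6
J (MIN): min(-3, -9, 9) = -9
B (MAX): max(-7, -6, -9) = -6
K (MIN): min(7, 1, -5) = -5
L (MIN): min(5, -9) = -9
C (MAX): max(-5, -9) = -5
R0 (MIN): min(1, -6, -5) = -6
MIN at R0 wants the lowest of {A=1, B=-6, C=-5}, so chooses B.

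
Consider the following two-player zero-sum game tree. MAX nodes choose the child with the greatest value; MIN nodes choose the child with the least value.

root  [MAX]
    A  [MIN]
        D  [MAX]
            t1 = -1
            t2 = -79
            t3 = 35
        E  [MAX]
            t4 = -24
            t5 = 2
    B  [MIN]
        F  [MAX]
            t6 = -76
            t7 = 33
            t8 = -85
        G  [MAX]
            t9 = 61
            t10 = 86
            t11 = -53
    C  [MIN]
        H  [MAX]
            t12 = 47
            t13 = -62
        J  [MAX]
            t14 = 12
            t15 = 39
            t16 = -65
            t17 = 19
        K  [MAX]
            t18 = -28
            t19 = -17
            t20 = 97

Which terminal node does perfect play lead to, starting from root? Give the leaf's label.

t15

D (MAX): max(-1, -79, 35) = 35
E (MAX): max(-24, 2) = 2
A (MIN): min(35, 2) = 2
F (MAX): max(-76, 33, -85) = 33
G (MAX): max(61, 86, -53) = 86
B (MIN): min(33, 86) = 33
H (MAX): max(47, -62) = 47
J (MAX): max(12, 39, -65, 19) = 39
K (MAX): max(-28, -17, 97) = 97
C (MIN): min(47, 39, 97) = 39
root (MAX): max(2, 33, 39) = 39
At root, MAX picks C (highest: 39).
At C, MIN picks J (lowest: 39).
At J, MAX picks t15 (highest: 39).
Terminal value 39.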